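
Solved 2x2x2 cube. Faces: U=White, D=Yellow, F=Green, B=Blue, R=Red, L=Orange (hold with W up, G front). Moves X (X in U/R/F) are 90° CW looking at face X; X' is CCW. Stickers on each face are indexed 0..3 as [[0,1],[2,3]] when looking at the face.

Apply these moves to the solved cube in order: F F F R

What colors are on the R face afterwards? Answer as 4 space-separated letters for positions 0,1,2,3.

After move 1 (F): F=GGGG U=WWOO R=WRWR D=RRYY L=OYOY
After move 2 (F): F=GGGG U=WWYY R=OROR D=WWYY L=OROR
After move 3 (F): F=GGGG U=WWRR R=YRYR D=OOYY L=OWOW
After move 4 (R): R=YYRR U=WGRG F=GOGY D=OBYB B=RBWB
Query: R face = YYRR

Answer: Y Y R R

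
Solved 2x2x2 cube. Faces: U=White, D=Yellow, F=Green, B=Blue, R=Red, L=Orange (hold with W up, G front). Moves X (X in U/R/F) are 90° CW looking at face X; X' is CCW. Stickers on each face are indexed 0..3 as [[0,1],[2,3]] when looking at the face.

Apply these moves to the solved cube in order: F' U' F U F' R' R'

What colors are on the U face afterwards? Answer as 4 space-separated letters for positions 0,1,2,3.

Answer: W O Y Y

Derivation:
After move 1 (F'): F=GGGG U=WWRR R=YRYR D=OOYY L=OWOW
After move 2 (U'): U=WRWR F=OWGG R=GGYR B=YRBB L=BBOW
After move 3 (F): F=GOGW U=WRWB R=WGRR D=YGYY L=BOOO
After move 4 (U): U=WWBR F=WGGW R=YRRR B=BOBB L=GOOO
After move 5 (F'): F=GWWG U=WWYR R=GRYR D=OOYY L=GROB
After move 6 (R'): R=RRGY U=WBYB F=GWWR D=OWYG B=YOOB
After move 7 (R'): R=RYRG U=WOYY F=GBWB D=OWYR B=GOWB
Query: U face = WOYY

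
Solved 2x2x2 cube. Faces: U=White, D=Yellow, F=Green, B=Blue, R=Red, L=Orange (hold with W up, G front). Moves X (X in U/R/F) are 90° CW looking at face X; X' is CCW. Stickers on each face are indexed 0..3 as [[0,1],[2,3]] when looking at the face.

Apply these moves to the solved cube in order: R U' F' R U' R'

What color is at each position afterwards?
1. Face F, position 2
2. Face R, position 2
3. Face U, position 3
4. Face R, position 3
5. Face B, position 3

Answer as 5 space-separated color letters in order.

After move 1 (R): R=RRRR U=WGWG F=GYGY D=YBYB B=WBWB
After move 2 (U'): U=GGWW F=OOGY R=GYRR B=RRWB L=WBOO
After move 3 (F'): F=OYOG U=GGGR R=BYYR D=BOYB L=WWOW
After move 4 (R): R=YBRY U=GYGG F=OOOB D=BWYR B=RRGB
After move 5 (U'): U=YGGG F=WWOB R=OORY B=YBGB L=RROW
After move 6 (R'): R=OYOR U=YGGY F=WGOG D=BWYB B=RBWB
Query 1: F[2] = O
Query 2: R[2] = O
Query 3: U[3] = Y
Query 4: R[3] = R
Query 5: B[3] = B

Answer: O O Y R B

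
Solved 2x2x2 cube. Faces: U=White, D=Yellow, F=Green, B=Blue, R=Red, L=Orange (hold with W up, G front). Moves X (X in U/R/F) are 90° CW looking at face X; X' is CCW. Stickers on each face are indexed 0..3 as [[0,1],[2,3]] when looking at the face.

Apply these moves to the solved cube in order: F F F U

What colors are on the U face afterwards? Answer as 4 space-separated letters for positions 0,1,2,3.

After move 1 (F): F=GGGG U=WWOO R=WRWR D=RRYY L=OYOY
After move 2 (F): F=GGGG U=WWYY R=OROR D=WWYY L=OROR
After move 3 (F): F=GGGG U=WWRR R=YRYR D=OOYY L=OWOW
After move 4 (U): U=RWRW F=YRGG R=BBYR B=OWBB L=GGOW
Query: U face = RWRW

Answer: R W R W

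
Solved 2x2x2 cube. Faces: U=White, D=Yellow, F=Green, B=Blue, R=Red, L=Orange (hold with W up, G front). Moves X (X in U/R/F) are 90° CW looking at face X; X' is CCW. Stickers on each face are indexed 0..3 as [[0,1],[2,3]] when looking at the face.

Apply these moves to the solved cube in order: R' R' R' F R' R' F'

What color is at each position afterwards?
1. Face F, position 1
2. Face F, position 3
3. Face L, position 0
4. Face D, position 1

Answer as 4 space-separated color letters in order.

After move 1 (R'): R=RRRR U=WBWB F=GWGW D=YGYG B=YBYB
After move 2 (R'): R=RRRR U=WYWY F=GBGB D=YWYW B=GBGB
After move 3 (R'): R=RRRR U=WGWG F=GYGY D=YBYB B=WBWB
After move 4 (F): F=GGYY U=WGOO R=WRGR D=RRYB L=OYOB
After move 5 (R'): R=RRWG U=WWOW F=GGYO D=RGYY B=BBRB
After move 6 (R'): R=RGRW U=WROB F=GWYW D=RGYO B=YBGB
After move 7 (F'): F=WWGY U=WRRR R=GGRW D=YBYO L=OBOO
Query 1: F[1] = W
Query 2: F[3] = Y
Query 3: L[0] = O
Query 4: D[1] = B

Answer: W Y O B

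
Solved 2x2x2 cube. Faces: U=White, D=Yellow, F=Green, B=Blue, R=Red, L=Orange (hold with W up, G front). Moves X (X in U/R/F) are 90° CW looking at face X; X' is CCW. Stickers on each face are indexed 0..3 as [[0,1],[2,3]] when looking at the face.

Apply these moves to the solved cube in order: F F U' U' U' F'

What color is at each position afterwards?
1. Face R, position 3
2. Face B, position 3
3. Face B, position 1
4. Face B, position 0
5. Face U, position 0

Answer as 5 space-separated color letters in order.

Answer: R B R O Y

Derivation:
After move 1 (F): F=GGGG U=WWOO R=WRWR D=RRYY L=OYOY
After move 2 (F): F=GGGG U=WWYY R=OROR D=WWYY L=OROR
After move 3 (U'): U=WYWY F=ORGG R=GGOR B=ORBB L=BBOR
After move 4 (U'): U=YYWW F=BBGG R=OROR B=GGBB L=OROR
After move 5 (U'): U=YWYW F=ORGG R=BBOR B=ORBB L=GGOR
After move 6 (F'): F=RGOG U=YWBO R=WBWR D=GRYY L=GWOY
Query 1: R[3] = R
Query 2: B[3] = B
Query 3: B[1] = R
Query 4: B[0] = O
Query 5: U[0] = Y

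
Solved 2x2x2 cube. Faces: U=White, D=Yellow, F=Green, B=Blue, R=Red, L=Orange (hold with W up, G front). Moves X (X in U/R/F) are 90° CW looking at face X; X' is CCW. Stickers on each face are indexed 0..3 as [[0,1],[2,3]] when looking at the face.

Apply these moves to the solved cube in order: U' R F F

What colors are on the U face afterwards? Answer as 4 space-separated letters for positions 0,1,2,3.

After move 1 (U'): U=WWWW F=OOGG R=GGRR B=RRBB L=BBOO
After move 2 (R): R=RGRG U=WOWG F=OYGY D=YBYR B=WRWB
After move 3 (F): F=GOYY U=WOOB R=WGGG D=RRYR L=BYOB
After move 4 (F): F=YGYO U=WOBY R=OGBG D=GWYR L=BROR
Query: U face = WOBY

Answer: W O B Y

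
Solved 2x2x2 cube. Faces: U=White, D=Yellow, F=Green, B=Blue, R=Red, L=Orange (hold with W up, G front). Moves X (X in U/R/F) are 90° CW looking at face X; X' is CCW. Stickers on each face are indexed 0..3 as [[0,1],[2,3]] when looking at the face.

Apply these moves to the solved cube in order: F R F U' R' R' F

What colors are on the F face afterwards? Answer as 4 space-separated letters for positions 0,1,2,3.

Answer: Y O O W

Derivation:
After move 1 (F): F=GGGG U=WWOO R=WRWR D=RRYY L=OYOY
After move 2 (R): R=WWRR U=WGOG F=GRGY D=RBYB B=OBWB
After move 3 (F): F=GGYR U=WGYY R=OWGR D=RWYB L=OROB
After move 4 (U'): U=GYWY F=ORYR R=GGGR B=OWWB L=OBOB
After move 5 (R'): R=GRGG U=GWWO F=OYYY D=RRYR B=BWWB
After move 6 (R'): R=RGGG U=GWWB F=OWYO D=RYYY B=RWRB
After move 7 (F): F=YOOW U=GWBB R=WGBG D=GRYY L=OROY
Query: F face = YOOW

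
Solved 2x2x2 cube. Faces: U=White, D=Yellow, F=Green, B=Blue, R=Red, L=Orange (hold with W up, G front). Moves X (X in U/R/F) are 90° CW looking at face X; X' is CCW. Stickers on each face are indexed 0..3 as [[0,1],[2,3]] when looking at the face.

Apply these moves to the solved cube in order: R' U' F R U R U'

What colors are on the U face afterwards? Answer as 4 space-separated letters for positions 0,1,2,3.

Answer: W G O O

Derivation:
After move 1 (R'): R=RRRR U=WBWB F=GWGW D=YGYG B=YBYB
After move 2 (U'): U=BBWW F=OOGW R=GWRR B=RRYB L=YBOO
After move 3 (F): F=GOWO U=BBOB R=WWWR D=RGYG L=YYOG
After move 4 (R): R=WWRW U=BOOO F=GGWG D=RYYR B=BRBB
After move 5 (U): U=OBOO F=WWWG R=BRRW B=YYBB L=GGOG
After move 6 (R): R=RBWR U=OWOG F=WYWR D=RBYY B=OYBB
After move 7 (U'): U=WGOO F=GGWR R=WYWR B=RBBB L=OYOG
Query: U face = WGOO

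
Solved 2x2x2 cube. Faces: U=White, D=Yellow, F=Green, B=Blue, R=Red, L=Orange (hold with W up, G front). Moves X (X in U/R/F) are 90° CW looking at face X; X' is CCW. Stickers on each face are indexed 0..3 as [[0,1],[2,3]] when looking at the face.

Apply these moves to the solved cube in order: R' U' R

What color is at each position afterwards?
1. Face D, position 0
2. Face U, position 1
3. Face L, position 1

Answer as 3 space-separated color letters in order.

Answer: Y O B

Derivation:
After move 1 (R'): R=RRRR U=WBWB F=GWGW D=YGYG B=YBYB
After move 2 (U'): U=BBWW F=OOGW R=GWRR B=RRYB L=YBOO
After move 3 (R): R=RGRW U=BOWW F=OGGG D=YYYR B=WRBB
Query 1: D[0] = Y
Query 2: U[1] = O
Query 3: L[1] = B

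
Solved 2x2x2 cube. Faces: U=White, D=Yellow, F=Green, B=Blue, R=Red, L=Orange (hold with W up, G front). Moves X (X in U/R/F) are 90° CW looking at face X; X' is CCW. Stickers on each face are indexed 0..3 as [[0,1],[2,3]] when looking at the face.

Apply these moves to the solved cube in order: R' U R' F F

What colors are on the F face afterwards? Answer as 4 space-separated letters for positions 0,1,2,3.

After move 1 (R'): R=RRRR U=WBWB F=GWGW D=YGYG B=YBYB
After move 2 (U): U=WWBB F=RRGW R=YBRR B=OOYB L=GWOO
After move 3 (R'): R=BRYR U=WYBO F=RWGB D=YRYW B=GOGB
After move 4 (F): F=GRBW U=WYOW R=BROR D=YBYW L=GYOR
After move 5 (F): F=BGWR U=WYRY R=ORWR D=OBYW L=GYOB
Query: F face = BGWR

Answer: B G W R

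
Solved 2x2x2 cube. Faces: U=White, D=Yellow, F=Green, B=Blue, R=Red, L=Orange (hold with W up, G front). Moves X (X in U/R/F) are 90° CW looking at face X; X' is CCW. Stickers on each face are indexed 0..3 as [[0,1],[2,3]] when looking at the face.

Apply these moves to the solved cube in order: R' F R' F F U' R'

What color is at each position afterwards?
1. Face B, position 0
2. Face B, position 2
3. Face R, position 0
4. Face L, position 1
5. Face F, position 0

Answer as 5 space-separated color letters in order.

After move 1 (R'): R=RRRR U=WBWB F=GWGW D=YGYG B=YBYB
After move 2 (F): F=GGWW U=WBOO R=WRBR D=RRYG L=OYOG
After move 3 (R'): R=RRWB U=WYOY F=GBWO D=RGYW B=GBRB
After move 4 (F): F=WGOB U=WYGY R=ORYB D=WRYW L=OROG
After move 5 (F): F=OWBG U=WYGR R=GRYB D=YOYW L=OWOR
After move 6 (U'): U=YRWG F=OWBG R=OWYB B=GRRB L=GBOR
After move 7 (R'): R=WBOY U=YRWG F=ORBG D=YWYG B=WROB
Query 1: B[0] = W
Query 2: B[2] = O
Query 3: R[0] = W
Query 4: L[1] = B
Query 5: F[0] = O

Answer: W O W B O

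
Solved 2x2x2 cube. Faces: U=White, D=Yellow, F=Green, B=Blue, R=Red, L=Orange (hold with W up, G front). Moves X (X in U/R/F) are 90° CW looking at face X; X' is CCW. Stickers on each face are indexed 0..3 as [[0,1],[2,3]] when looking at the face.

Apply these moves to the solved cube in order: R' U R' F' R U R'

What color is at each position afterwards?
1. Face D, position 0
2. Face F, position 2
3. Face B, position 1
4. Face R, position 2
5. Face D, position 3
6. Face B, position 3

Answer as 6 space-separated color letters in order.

After move 1 (R'): R=RRRR U=WBWB F=GWGW D=YGYG B=YBYB
After move 2 (U): U=WWBB F=RRGW R=YBRR B=OOYB L=GWOO
After move 3 (R'): R=BRYR U=WYBO F=RWGB D=YRYW B=GOGB
After move 4 (F'): F=WBRG U=WYBY R=RRYR D=WOYW L=GOOB
After move 5 (R): R=YRRR U=WBBG F=WORW D=WGYG B=YOYB
After move 6 (U): U=BWGB F=YRRW R=YORR B=GOYB L=WOOB
After move 7 (R'): R=ORYR U=BYGG F=YWRB D=WRYW B=GOGB
Query 1: D[0] = W
Query 2: F[2] = R
Query 3: B[1] = O
Query 4: R[2] = Y
Query 5: D[3] = W
Query 6: B[3] = B

Answer: W R O Y W B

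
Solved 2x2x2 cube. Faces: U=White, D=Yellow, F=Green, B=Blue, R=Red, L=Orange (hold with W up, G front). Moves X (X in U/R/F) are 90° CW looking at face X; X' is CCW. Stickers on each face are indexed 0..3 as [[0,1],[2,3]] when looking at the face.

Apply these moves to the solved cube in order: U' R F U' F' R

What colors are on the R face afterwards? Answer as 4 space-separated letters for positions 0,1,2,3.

Answer: R R G O

Derivation:
After move 1 (U'): U=WWWW F=OOGG R=GGRR B=RRBB L=BBOO
After move 2 (R): R=RGRG U=WOWG F=OYGY D=YBYR B=WRWB
After move 3 (F): F=GOYY U=WOOB R=WGGG D=RRYR L=BYOB
After move 4 (U'): U=OBWO F=BYYY R=GOGG B=WGWB L=WROB
After move 5 (F'): F=YYBY U=OBGG R=RORG D=RBYR L=WOOW
After move 6 (R): R=RRGO U=OYGY F=YBBR D=RWYW B=GGBB
Query: R face = RRGO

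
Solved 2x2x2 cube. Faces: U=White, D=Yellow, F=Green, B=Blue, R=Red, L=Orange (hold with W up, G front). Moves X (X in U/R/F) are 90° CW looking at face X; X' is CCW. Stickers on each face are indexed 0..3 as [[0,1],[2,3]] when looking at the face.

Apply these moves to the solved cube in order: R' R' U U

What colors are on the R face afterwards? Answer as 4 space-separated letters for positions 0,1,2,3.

Answer: O O R R

Derivation:
After move 1 (R'): R=RRRR U=WBWB F=GWGW D=YGYG B=YBYB
After move 2 (R'): R=RRRR U=WYWY F=GBGB D=YWYW B=GBGB
After move 3 (U): U=WWYY F=RRGB R=GBRR B=OOGB L=GBOO
After move 4 (U): U=YWYW F=GBGB R=OORR B=GBGB L=RROO
Query: R face = OORR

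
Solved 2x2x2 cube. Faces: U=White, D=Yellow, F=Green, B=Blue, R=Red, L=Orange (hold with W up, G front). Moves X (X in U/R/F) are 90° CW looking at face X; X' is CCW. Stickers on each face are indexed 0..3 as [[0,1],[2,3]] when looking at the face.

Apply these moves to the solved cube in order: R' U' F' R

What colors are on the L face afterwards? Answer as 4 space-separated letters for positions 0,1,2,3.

After move 1 (R'): R=RRRR U=WBWB F=GWGW D=YGYG B=YBYB
After move 2 (U'): U=BBWW F=OOGW R=GWRR B=RRYB L=YBOO
After move 3 (F'): F=OWOG U=BBGR R=GWYR D=BOYG L=YWOW
After move 4 (R): R=YGRW U=BWGG F=OOOG D=BYYR B=RRBB
Query: L face = YWOW

Answer: Y W O W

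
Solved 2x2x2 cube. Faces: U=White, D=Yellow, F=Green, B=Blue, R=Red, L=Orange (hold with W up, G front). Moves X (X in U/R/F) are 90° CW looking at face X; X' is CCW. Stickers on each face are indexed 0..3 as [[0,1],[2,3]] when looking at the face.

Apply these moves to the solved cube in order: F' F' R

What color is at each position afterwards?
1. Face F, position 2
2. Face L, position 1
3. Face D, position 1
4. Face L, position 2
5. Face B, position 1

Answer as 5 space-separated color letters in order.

Answer: G R B O B

Derivation:
After move 1 (F'): F=GGGG U=WWRR R=YRYR D=OOYY L=OWOW
After move 2 (F'): F=GGGG U=WWYY R=OROR D=WWYY L=OROR
After move 3 (R): R=OORR U=WGYG F=GWGY D=WBYB B=YBWB
Query 1: F[2] = G
Query 2: L[1] = R
Query 3: D[1] = B
Query 4: L[2] = O
Query 5: B[1] = B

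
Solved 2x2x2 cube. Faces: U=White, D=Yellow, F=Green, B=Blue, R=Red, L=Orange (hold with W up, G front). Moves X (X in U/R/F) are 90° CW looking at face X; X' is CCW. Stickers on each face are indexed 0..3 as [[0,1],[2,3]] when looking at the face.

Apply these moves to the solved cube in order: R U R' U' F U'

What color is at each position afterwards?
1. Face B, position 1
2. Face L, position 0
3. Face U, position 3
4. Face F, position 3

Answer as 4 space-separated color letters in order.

After move 1 (R): R=RRRR U=WGWG F=GYGY D=YBYB B=WBWB
After move 2 (U): U=WWGG F=RRGY R=WBRR B=OOWB L=GYOO
After move 3 (R'): R=BRWR U=WWGO F=RWGG D=YRYY B=BOBB
After move 4 (U'): U=WOWG F=GYGG R=RWWR B=BRBB L=BOOO
After move 5 (F): F=GGGY U=WOOO R=WWGR D=WRYY L=BYOR
After move 6 (U'): U=OOWO F=BYGY R=GGGR B=WWBB L=BROR
Query 1: B[1] = W
Query 2: L[0] = B
Query 3: U[3] = O
Query 4: F[3] = Y

Answer: W B O Y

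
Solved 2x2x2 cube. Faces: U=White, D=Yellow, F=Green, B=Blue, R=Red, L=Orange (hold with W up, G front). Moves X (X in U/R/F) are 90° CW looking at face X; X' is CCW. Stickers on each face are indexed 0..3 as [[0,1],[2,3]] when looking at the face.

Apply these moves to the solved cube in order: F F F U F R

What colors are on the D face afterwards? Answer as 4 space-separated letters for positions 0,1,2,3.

Answer: Y B Y O

Derivation:
After move 1 (F): F=GGGG U=WWOO R=WRWR D=RRYY L=OYOY
After move 2 (F): F=GGGG U=WWYY R=OROR D=WWYY L=OROR
After move 3 (F): F=GGGG U=WWRR R=YRYR D=OOYY L=OWOW
After move 4 (U): U=RWRW F=YRGG R=BBYR B=OWBB L=GGOW
After move 5 (F): F=GYGR U=RWWG R=RBWR D=YBYY L=GOOO
After move 6 (R): R=WRRB U=RYWR F=GBGY D=YBYO B=GWWB
Query: D face = YBYO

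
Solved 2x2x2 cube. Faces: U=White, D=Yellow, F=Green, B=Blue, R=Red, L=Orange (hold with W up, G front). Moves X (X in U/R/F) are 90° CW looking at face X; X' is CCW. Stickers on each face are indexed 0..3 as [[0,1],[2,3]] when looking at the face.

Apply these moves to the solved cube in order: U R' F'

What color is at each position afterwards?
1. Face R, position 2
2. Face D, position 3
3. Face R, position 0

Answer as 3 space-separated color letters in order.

Answer: Y G R

Derivation:
After move 1 (U): U=WWWW F=RRGG R=BBRR B=OOBB L=GGOO
After move 2 (R'): R=BRBR U=WBWO F=RWGW D=YRYG B=YOYB
After move 3 (F'): F=WWRG U=WBBB R=RRYR D=GOYG L=GOOW
Query 1: R[2] = Y
Query 2: D[3] = G
Query 3: R[0] = R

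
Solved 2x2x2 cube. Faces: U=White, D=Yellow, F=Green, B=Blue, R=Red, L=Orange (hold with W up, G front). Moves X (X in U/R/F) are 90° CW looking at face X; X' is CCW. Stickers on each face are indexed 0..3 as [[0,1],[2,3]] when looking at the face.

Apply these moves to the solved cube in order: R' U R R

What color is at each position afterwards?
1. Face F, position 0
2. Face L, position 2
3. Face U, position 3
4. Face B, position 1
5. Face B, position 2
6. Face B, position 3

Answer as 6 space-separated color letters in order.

Answer: R O G O R B

Derivation:
After move 1 (R'): R=RRRR U=WBWB F=GWGW D=YGYG B=YBYB
After move 2 (U): U=WWBB F=RRGW R=YBRR B=OOYB L=GWOO
After move 3 (R): R=RYRB U=WRBW F=RGGG D=YYYO B=BOWB
After move 4 (R): R=RRBY U=WGBG F=RYGO D=YWYB B=WORB
Query 1: F[0] = R
Query 2: L[2] = O
Query 3: U[3] = G
Query 4: B[1] = O
Query 5: B[2] = R
Query 6: B[3] = B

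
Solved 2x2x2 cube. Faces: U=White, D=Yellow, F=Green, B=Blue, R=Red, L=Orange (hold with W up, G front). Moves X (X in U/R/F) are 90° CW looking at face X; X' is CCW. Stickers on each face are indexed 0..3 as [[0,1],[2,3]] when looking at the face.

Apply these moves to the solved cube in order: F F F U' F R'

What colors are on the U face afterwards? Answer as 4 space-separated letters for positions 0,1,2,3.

After move 1 (F): F=GGGG U=WWOO R=WRWR D=RRYY L=OYOY
After move 2 (F): F=GGGG U=WWYY R=OROR D=WWYY L=OROR
After move 3 (F): F=GGGG U=WWRR R=YRYR D=OOYY L=OWOW
After move 4 (U'): U=WRWR F=OWGG R=GGYR B=YRBB L=BBOW
After move 5 (F): F=GOGW U=WRWB R=WGRR D=YGYY L=BOOO
After move 6 (R'): R=GRWR U=WBWY F=GRGB D=YOYW B=YRGB
Query: U face = WBWY

Answer: W B W Y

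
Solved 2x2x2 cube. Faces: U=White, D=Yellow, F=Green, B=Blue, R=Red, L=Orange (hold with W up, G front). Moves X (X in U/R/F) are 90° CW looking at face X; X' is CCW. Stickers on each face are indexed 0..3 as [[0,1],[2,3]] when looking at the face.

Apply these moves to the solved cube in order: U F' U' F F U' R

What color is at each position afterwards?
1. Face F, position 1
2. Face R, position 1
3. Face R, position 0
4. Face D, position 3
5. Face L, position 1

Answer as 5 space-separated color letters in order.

Answer: W G O W B

Derivation:
After move 1 (U): U=WWWW F=RRGG R=BBRR B=OOBB L=GGOO
After move 2 (F'): F=RGRG U=WWBR R=YBYR D=GOYY L=GWOW
After move 3 (U'): U=WRWB F=GWRG R=RGYR B=YBBB L=OOOW
After move 4 (F): F=RGGW U=WRWO R=WGBR D=YRYY L=OGOO
After move 5 (F): F=GRWG U=WROG R=WGOR D=BWYY L=OYOR
After move 6 (U'): U=RGWO F=OYWG R=GROR B=WGBB L=YBOR
After move 7 (R): R=OGRR U=RYWG F=OWWY D=BBYW B=OGGB
Query 1: F[1] = W
Query 2: R[1] = G
Query 3: R[0] = O
Query 4: D[3] = W
Query 5: L[1] = B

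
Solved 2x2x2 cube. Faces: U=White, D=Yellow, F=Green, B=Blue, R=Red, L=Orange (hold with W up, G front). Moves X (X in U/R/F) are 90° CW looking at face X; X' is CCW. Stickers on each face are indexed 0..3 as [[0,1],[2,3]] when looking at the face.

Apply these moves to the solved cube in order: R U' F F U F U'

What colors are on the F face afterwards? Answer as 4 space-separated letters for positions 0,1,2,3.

After move 1 (R): R=RRRR U=WGWG F=GYGY D=YBYB B=WBWB
After move 2 (U'): U=GGWW F=OOGY R=GYRR B=RRWB L=WBOO
After move 3 (F): F=GOYO U=GGOB R=WYWR D=RGYB L=WYOB
After move 4 (F): F=YGOO U=GGBY R=OYBR D=WWYB L=WROG
After move 5 (U): U=BGYG F=OYOO R=RRBR B=WRWB L=YGOG
After move 6 (F): F=OOOY U=BGGG R=YRGR D=BRYB L=YWOW
After move 7 (U'): U=GGBG F=YWOY R=OOGR B=YRWB L=WROW
Query: F face = YWOY

Answer: Y W O Y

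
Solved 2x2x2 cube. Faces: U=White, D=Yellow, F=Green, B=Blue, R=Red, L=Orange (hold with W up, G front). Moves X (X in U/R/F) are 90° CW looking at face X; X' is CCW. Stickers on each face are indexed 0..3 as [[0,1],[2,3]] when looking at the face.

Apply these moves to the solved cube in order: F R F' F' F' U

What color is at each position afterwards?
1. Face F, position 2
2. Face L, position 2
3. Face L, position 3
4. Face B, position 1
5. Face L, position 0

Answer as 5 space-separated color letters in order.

Answer: Y O B R G

Derivation:
After move 1 (F): F=GGGG U=WWOO R=WRWR D=RRYY L=OYOY
After move 2 (R): R=WWRR U=WGOG F=GRGY D=RBYB B=OBWB
After move 3 (F'): F=RYGG U=WGWR R=BWRR D=YYYB L=OGOO
After move 4 (F'): F=YGRG U=WGBR R=YWYR D=GOYB L=OROW
After move 5 (F'): F=GGYR U=WGYY R=OWGR D=RWYB L=OROB
After move 6 (U): U=YWYG F=OWYR R=OBGR B=ORWB L=GGOB
Query 1: F[2] = Y
Query 2: L[2] = O
Query 3: L[3] = B
Query 4: B[1] = R
Query 5: L[0] = G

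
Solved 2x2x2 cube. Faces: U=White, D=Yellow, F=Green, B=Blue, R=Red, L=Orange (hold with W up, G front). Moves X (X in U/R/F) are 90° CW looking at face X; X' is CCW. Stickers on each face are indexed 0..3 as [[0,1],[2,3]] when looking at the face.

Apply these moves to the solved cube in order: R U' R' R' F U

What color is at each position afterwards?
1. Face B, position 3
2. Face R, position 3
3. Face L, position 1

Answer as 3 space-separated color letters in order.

After move 1 (R): R=RRRR U=WGWG F=GYGY D=YBYB B=WBWB
After move 2 (U'): U=GGWW F=OOGY R=GYRR B=RRWB L=WBOO
After move 3 (R'): R=YRGR U=GWWR F=OGGW D=YOYY B=BRBB
After move 4 (R'): R=RRYG U=GBWB F=OWGR D=YGYW B=YROB
After move 5 (F): F=GORW U=GBOB R=WRBG D=YRYW L=WYOG
After move 6 (U): U=OGBB F=WRRW R=YRBG B=WYOB L=GOOG
Query 1: B[3] = B
Query 2: R[3] = G
Query 3: L[1] = O

Answer: B G O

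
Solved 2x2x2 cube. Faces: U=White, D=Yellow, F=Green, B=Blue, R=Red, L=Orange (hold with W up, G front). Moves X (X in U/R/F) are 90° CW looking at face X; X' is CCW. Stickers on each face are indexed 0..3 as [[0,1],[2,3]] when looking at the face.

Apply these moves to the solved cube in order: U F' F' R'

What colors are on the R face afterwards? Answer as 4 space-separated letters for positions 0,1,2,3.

Answer: B R O G

Derivation:
After move 1 (U): U=WWWW F=RRGG R=BBRR B=OOBB L=GGOO
After move 2 (F'): F=RGRG U=WWBR R=YBYR D=GOYY L=GWOW
After move 3 (F'): F=GGRR U=WWYY R=OBGR D=WWYY L=GROB
After move 4 (R'): R=BROG U=WBYO F=GWRY D=WGYR B=YOWB
Query: R face = BROG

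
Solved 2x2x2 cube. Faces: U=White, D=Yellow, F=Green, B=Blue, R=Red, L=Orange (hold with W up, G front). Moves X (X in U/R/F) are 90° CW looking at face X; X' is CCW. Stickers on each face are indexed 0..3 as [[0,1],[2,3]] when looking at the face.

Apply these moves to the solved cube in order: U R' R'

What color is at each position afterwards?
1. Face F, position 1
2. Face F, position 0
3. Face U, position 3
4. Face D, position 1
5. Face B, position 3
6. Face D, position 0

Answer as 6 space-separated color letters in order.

Answer: B R Y W B Y

Derivation:
After move 1 (U): U=WWWW F=RRGG R=BBRR B=OOBB L=GGOO
After move 2 (R'): R=BRBR U=WBWO F=RWGW D=YRYG B=YOYB
After move 3 (R'): R=RRBB U=WYWY F=RBGO D=YWYW B=GORB
Query 1: F[1] = B
Query 2: F[0] = R
Query 3: U[3] = Y
Query 4: D[1] = W
Query 5: B[3] = B
Query 6: D[0] = Y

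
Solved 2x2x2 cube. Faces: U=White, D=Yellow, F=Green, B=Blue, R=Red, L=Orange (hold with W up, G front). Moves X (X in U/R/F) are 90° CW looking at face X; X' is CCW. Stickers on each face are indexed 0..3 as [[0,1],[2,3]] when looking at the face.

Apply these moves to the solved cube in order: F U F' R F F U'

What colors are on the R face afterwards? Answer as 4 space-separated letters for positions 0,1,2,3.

After move 1 (F): F=GGGG U=WWOO R=WRWR D=RRYY L=OYOY
After move 2 (U): U=OWOW F=WRGG R=BBWR B=OYBB L=GGOY
After move 3 (F'): F=RGWG U=OWBW R=RBRR D=GYYY L=GWOO
After move 4 (R): R=RRRB U=OGBG F=RYWY D=GBYO B=WYWB
After move 5 (F): F=WRYY U=OGOW R=BRGB D=RRYO L=GGOB
After move 6 (F): F=YWYR U=OGBG R=ORWB D=GBYO L=GROR
After move 7 (U'): U=GGOB F=GRYR R=YWWB B=ORWB L=WYOR
Query: R face = YWWB

Answer: Y W W B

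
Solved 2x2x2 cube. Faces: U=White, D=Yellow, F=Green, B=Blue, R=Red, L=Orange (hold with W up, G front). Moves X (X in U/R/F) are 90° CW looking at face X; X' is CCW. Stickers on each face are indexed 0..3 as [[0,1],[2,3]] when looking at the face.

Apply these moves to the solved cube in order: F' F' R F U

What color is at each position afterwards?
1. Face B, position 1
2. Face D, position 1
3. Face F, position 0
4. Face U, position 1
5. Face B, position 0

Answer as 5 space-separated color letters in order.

Answer: W O Y W O

Derivation:
After move 1 (F'): F=GGGG U=WWRR R=YRYR D=OOYY L=OWOW
After move 2 (F'): F=GGGG U=WWYY R=OROR D=WWYY L=OROR
After move 3 (R): R=OORR U=WGYG F=GWGY D=WBYB B=YBWB
After move 4 (F): F=GGYW U=WGRR R=YOGR D=ROYB L=OWOB
After move 5 (U): U=RWRG F=YOYW R=YBGR B=OWWB L=GGOB
Query 1: B[1] = W
Query 2: D[1] = O
Query 3: F[0] = Y
Query 4: U[1] = W
Query 5: B[0] = O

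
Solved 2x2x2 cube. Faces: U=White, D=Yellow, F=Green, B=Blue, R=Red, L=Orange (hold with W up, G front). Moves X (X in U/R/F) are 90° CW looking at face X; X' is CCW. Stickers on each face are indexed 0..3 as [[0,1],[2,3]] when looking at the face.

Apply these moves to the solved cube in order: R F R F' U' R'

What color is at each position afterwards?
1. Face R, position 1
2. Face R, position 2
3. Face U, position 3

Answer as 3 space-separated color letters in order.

After move 1 (R): R=RRRR U=WGWG F=GYGY D=YBYB B=WBWB
After move 2 (F): F=GGYY U=WGOO R=WRGR D=RRYB L=OYOB
After move 3 (R): R=GWRR U=WGOY F=GRYB D=RWYW B=OBGB
After move 4 (F'): F=RBGY U=WGGR R=WWRR D=YBYW L=OYOO
After move 5 (U'): U=GRWG F=OYGY R=RBRR B=WWGB L=OBOO
After move 6 (R'): R=BRRR U=GGWW F=ORGG D=YYYY B=WWBB
Query 1: R[1] = R
Query 2: R[2] = R
Query 3: U[3] = W

Answer: R R W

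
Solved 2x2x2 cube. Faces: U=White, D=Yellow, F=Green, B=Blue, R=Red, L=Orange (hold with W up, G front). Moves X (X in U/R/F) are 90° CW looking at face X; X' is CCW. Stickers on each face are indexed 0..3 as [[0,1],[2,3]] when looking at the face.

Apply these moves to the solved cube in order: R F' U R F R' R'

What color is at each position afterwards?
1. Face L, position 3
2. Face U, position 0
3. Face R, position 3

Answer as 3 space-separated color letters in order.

After move 1 (R): R=RRRR U=WGWG F=GYGY D=YBYB B=WBWB
After move 2 (F'): F=YYGG U=WGRR R=BRYR D=OOYB L=OGOW
After move 3 (U): U=RWRG F=BRGG R=WBYR B=OGWB L=YYOW
After move 4 (R): R=YWRB U=RRRG F=BOGB D=OWYO B=GGWB
After move 5 (F): F=GBBO U=RRWY R=RWGB D=RYYO L=YOOW
After move 6 (R'): R=WBRG U=RWWG F=GRBY D=RBYO B=OGYB
After move 7 (R'): R=BGWR U=RYWO F=GWBG D=RRYY B=OGBB
Query 1: L[3] = W
Query 2: U[0] = R
Query 3: R[3] = R

Answer: W R R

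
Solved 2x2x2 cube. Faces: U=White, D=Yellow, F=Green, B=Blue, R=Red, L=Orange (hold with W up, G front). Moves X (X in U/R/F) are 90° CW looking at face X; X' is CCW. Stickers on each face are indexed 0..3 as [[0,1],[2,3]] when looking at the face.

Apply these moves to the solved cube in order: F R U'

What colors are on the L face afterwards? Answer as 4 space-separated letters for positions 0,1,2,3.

Answer: O B O Y

Derivation:
After move 1 (F): F=GGGG U=WWOO R=WRWR D=RRYY L=OYOY
After move 2 (R): R=WWRR U=WGOG F=GRGY D=RBYB B=OBWB
After move 3 (U'): U=GGWO F=OYGY R=GRRR B=WWWB L=OBOY
Query: L face = OBOY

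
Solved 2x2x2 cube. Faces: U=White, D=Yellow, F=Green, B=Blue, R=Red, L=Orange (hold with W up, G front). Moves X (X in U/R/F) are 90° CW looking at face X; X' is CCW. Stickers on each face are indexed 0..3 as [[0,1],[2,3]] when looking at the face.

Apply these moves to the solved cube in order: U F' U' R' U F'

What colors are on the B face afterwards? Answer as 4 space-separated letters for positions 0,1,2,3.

Answer: O O O B

Derivation:
After move 1 (U): U=WWWW F=RRGG R=BBRR B=OOBB L=GGOO
After move 2 (F'): F=RGRG U=WWBR R=YBYR D=GOYY L=GWOW
After move 3 (U'): U=WRWB F=GWRG R=RGYR B=YBBB L=OOOW
After move 4 (R'): R=GRRY U=WBWY F=GRRB D=GWYG B=YBOB
After move 5 (U): U=WWYB F=GRRB R=YBRY B=OOOB L=GROW
After move 6 (F'): F=RBGR U=WWYR R=WBGY D=RWYG L=GBOY
Query: B face = OOOB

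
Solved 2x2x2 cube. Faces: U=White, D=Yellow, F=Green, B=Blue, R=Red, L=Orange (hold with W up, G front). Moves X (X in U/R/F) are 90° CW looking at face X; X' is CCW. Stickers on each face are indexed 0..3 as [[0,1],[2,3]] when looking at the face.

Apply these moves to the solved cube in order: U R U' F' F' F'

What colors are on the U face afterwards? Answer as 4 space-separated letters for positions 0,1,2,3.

After move 1 (U): U=WWWW F=RRGG R=BBRR B=OOBB L=GGOO
After move 2 (R): R=RBRB U=WRWG F=RYGY D=YBYO B=WOWB
After move 3 (U'): U=RGWW F=GGGY R=RYRB B=RBWB L=WOOO
After move 4 (F'): F=GYGG U=RGRR R=BYYB D=OOYO L=WWOW
After move 5 (F'): F=YGGG U=RGBY R=OYOB D=WWYO L=WROR
After move 6 (F'): F=GGYG U=RGOO R=WYWB D=RRYO L=WYOB
Query: U face = RGOO

Answer: R G O O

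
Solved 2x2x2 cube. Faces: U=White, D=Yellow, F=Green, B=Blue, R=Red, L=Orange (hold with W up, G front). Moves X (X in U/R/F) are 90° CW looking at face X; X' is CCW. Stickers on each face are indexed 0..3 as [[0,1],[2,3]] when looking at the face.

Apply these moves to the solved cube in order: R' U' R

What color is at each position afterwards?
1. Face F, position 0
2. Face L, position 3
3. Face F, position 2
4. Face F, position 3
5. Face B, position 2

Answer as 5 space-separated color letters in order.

After move 1 (R'): R=RRRR U=WBWB F=GWGW D=YGYG B=YBYB
After move 2 (U'): U=BBWW F=OOGW R=GWRR B=RRYB L=YBOO
After move 3 (R): R=RGRW U=BOWW F=OGGG D=YYYR B=WRBB
Query 1: F[0] = O
Query 2: L[3] = O
Query 3: F[2] = G
Query 4: F[3] = G
Query 5: B[2] = B

Answer: O O G G B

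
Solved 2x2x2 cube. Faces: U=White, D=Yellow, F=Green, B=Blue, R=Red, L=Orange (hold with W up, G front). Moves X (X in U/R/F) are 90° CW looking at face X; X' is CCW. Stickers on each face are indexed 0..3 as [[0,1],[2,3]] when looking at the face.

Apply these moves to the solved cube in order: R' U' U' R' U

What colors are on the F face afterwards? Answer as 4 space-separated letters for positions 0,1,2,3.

After move 1 (R'): R=RRRR U=WBWB F=GWGW D=YGYG B=YBYB
After move 2 (U'): U=BBWW F=OOGW R=GWRR B=RRYB L=YBOO
After move 3 (U'): U=BWBW F=YBGW R=OORR B=GWYB L=RROO
After move 4 (R'): R=OROR U=BYBG F=YWGW D=YBYW B=GWGB
After move 5 (U): U=BBGY F=ORGW R=GWOR B=RRGB L=YWOO
Query: F face = ORGW

Answer: O R G W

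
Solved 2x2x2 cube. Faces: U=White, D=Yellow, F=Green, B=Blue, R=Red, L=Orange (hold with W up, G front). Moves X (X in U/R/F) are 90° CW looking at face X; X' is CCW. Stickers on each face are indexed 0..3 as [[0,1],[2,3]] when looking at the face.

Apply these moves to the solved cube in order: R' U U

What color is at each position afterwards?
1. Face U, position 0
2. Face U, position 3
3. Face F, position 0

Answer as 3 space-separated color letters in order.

Answer: B W Y

Derivation:
After move 1 (R'): R=RRRR U=WBWB F=GWGW D=YGYG B=YBYB
After move 2 (U): U=WWBB F=RRGW R=YBRR B=OOYB L=GWOO
After move 3 (U): U=BWBW F=YBGW R=OORR B=GWYB L=RROO
Query 1: U[0] = B
Query 2: U[3] = W
Query 3: F[0] = Y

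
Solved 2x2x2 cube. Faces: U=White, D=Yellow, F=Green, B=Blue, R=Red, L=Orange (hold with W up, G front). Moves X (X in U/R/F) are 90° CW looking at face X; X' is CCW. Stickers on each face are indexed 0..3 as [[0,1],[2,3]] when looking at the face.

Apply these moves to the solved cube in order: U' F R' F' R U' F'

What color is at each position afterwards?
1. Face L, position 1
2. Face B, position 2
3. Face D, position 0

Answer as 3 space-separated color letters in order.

After move 1 (U'): U=WWWW F=OOGG R=GGRR B=RRBB L=BBOO
After move 2 (F): F=GOGO U=WWOB R=WGWR D=RGYY L=BYOY
After move 3 (R'): R=GRWW U=WBOR F=GWGB D=ROYO B=YRGB
After move 4 (F'): F=WBGG U=WBGW R=ORRW D=YYYO L=BROO
After move 5 (R): R=ROWR U=WBGG F=WYGO D=YGYY B=WRBB
After move 6 (U'): U=BGWG F=BRGO R=WYWR B=ROBB L=WROO
After move 7 (F'): F=ROBG U=BGWW R=GYYR D=ROYY L=WGOW
Query 1: L[1] = G
Query 2: B[2] = B
Query 3: D[0] = R

Answer: G B R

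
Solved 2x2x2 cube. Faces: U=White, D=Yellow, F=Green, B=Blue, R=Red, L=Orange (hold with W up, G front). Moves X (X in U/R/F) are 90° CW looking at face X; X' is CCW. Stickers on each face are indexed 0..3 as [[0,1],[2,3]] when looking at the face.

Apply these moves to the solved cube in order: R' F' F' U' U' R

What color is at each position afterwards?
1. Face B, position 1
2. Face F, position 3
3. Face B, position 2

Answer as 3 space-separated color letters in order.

After move 1 (R'): R=RRRR U=WBWB F=GWGW D=YGYG B=YBYB
After move 2 (F'): F=WWGG U=WBRR R=GRYR D=OOYG L=OBOW
After move 3 (F'): F=WGWG U=WBGY R=OROR D=BWYG L=OROR
After move 4 (U'): U=BYWG F=ORWG R=WGOR B=ORYB L=YBOR
After move 5 (U'): U=YGBW F=YBWG R=OROR B=WGYB L=OROR
After move 6 (R): R=OORR U=YBBG F=YWWG D=BYYW B=WGGB
Query 1: B[1] = G
Query 2: F[3] = G
Query 3: B[2] = G

Answer: G G G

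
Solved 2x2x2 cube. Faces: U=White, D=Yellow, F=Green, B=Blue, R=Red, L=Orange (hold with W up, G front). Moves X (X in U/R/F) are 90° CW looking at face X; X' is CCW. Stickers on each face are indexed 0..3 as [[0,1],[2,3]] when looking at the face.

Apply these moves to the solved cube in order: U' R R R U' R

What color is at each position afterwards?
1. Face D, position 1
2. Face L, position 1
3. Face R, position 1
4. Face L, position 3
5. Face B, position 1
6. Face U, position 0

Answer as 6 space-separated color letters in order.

Answer: Y R O O R B

Derivation:
After move 1 (U'): U=WWWW F=OOGG R=GGRR B=RRBB L=BBOO
After move 2 (R): R=RGRG U=WOWG F=OYGY D=YBYR B=WRWB
After move 3 (R): R=RRGG U=WYWY F=OBGR D=YWYW B=GROB
After move 4 (R): R=GRGR U=WBWR F=OWGW D=YOYG B=YRYB
After move 5 (U'): U=BRWW F=BBGW R=OWGR B=GRYB L=YROO
After move 6 (R): R=GORW U=BBWW F=BOGG D=YYYG B=WRRB
Query 1: D[1] = Y
Query 2: L[1] = R
Query 3: R[1] = O
Query 4: L[3] = O
Query 5: B[1] = R
Query 6: U[0] = B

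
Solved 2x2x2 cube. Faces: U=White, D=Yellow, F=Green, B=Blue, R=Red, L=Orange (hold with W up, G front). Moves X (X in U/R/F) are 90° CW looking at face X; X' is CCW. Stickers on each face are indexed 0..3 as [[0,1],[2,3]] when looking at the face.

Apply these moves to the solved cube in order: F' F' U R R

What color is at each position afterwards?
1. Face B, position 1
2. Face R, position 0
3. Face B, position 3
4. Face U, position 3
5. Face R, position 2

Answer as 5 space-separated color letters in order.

After move 1 (F'): F=GGGG U=WWRR R=YRYR D=OOYY L=OWOW
After move 2 (F'): F=GGGG U=WWYY R=OROR D=WWYY L=OROR
After move 3 (U): U=YWYW F=ORGG R=BBOR B=ORBB L=GGOR
After move 4 (R): R=OBRB U=YRYG F=OWGY D=WBYO B=WRWB
After move 5 (R): R=ROBB U=YWYY F=OBGO D=WWYW B=GRRB
Query 1: B[1] = R
Query 2: R[0] = R
Query 3: B[3] = B
Query 4: U[3] = Y
Query 5: R[2] = B

Answer: R R B Y B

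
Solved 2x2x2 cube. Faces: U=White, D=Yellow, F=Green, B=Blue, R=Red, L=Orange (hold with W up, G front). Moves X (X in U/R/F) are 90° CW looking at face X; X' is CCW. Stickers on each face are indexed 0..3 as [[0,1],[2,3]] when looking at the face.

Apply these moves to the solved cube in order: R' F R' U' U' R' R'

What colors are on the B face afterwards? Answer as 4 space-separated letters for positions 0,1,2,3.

Answer: O B B B

Derivation:
After move 1 (R'): R=RRRR U=WBWB F=GWGW D=YGYG B=YBYB
After move 2 (F): F=GGWW U=WBOO R=WRBR D=RRYG L=OYOG
After move 3 (R'): R=RRWB U=WYOY F=GBWO D=RGYW B=GBRB
After move 4 (U'): U=YYWO F=OYWO R=GBWB B=RRRB L=GBOG
After move 5 (U'): U=YOYW F=GBWO R=OYWB B=GBRB L=RROG
After move 6 (R'): R=YBOW U=YRYG F=GOWW D=RBYO B=WBGB
After move 7 (R'): R=BWYO U=YGYW F=GRWG D=ROYW B=OBBB
Query: B face = OBBB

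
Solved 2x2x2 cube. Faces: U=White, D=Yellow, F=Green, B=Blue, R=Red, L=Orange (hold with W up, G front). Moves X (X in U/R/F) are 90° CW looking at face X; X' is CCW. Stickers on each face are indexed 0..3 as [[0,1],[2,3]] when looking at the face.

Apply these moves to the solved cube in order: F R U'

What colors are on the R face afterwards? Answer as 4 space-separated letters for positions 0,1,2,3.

After move 1 (F): F=GGGG U=WWOO R=WRWR D=RRYY L=OYOY
After move 2 (R): R=WWRR U=WGOG F=GRGY D=RBYB B=OBWB
After move 3 (U'): U=GGWO F=OYGY R=GRRR B=WWWB L=OBOY
Query: R face = GRRR

Answer: G R R R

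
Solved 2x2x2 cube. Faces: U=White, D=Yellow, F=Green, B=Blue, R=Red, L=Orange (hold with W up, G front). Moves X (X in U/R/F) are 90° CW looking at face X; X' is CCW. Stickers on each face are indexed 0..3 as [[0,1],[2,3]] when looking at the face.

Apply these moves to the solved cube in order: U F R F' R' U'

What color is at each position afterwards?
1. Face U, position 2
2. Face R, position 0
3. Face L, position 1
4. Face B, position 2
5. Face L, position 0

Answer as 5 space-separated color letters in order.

Answer: W B O Y O

Derivation:
After move 1 (U): U=WWWW F=RRGG R=BBRR B=OOBB L=GGOO
After move 2 (F): F=GRGR U=WWOG R=WBWR D=RBYY L=GYOY
After move 3 (R): R=WWRB U=WROR F=GBGY D=RBYO B=GOWB
After move 4 (F'): F=BYGG U=WRWR R=BWRB D=YYYO L=GROO
After move 5 (R'): R=WBBR U=WWWG F=BRGR D=YYYG B=OOYB
After move 6 (U'): U=WGWW F=GRGR R=BRBR B=WBYB L=OOOO
Query 1: U[2] = W
Query 2: R[0] = B
Query 3: L[1] = O
Query 4: B[2] = Y
Query 5: L[0] = O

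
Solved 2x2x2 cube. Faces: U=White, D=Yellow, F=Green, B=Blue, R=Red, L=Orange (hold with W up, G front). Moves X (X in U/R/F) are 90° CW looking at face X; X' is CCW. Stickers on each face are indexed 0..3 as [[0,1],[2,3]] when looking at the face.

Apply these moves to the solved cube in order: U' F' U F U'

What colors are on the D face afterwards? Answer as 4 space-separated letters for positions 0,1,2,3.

Answer: Y R Y Y

Derivation:
After move 1 (U'): U=WWWW F=OOGG R=GGRR B=RRBB L=BBOO
After move 2 (F'): F=OGOG U=WWGR R=YGYR D=BOYY L=BWOW
After move 3 (U): U=GWRW F=YGOG R=RRYR B=BWBB L=OGOW
After move 4 (F): F=OYGG U=GWWG R=RRWR D=YRYY L=OBOO
After move 5 (U'): U=WGGW F=OBGG R=OYWR B=RRBB L=BWOO
Query: D face = YRYY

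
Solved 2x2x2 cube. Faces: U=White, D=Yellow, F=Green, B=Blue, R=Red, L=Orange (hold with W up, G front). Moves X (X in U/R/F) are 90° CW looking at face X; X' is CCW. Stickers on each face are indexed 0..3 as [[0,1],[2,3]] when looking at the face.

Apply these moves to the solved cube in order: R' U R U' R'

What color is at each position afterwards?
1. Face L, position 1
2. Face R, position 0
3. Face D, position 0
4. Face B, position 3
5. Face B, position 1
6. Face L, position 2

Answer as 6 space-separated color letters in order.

Answer: O G Y B Y O

Derivation:
After move 1 (R'): R=RRRR U=WBWB F=GWGW D=YGYG B=YBYB
After move 2 (U): U=WWBB F=RRGW R=YBRR B=OOYB L=GWOO
After move 3 (R): R=RYRB U=WRBW F=RGGG D=YYYO B=BOWB
After move 4 (U'): U=RWWB F=GWGG R=RGRB B=RYWB L=BOOO
After move 5 (R'): R=GBRR U=RWWR F=GWGB D=YWYG B=OYYB
Query 1: L[1] = O
Query 2: R[0] = G
Query 3: D[0] = Y
Query 4: B[3] = B
Query 5: B[1] = Y
Query 6: L[2] = O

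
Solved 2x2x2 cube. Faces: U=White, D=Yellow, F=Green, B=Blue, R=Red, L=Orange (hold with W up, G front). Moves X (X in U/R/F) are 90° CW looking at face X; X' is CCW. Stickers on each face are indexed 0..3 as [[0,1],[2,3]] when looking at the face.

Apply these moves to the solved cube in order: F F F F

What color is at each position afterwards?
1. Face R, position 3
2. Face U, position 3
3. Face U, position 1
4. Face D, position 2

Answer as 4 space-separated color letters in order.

Answer: R W W Y

Derivation:
After move 1 (F): F=GGGG U=WWOO R=WRWR D=RRYY L=OYOY
After move 2 (F): F=GGGG U=WWYY R=OROR D=WWYY L=OROR
After move 3 (F): F=GGGG U=WWRR R=YRYR D=OOYY L=OWOW
After move 4 (F): F=GGGG U=WWWW R=RRRR D=YYYY L=OOOO
Query 1: R[3] = R
Query 2: U[3] = W
Query 3: U[1] = W
Query 4: D[2] = Y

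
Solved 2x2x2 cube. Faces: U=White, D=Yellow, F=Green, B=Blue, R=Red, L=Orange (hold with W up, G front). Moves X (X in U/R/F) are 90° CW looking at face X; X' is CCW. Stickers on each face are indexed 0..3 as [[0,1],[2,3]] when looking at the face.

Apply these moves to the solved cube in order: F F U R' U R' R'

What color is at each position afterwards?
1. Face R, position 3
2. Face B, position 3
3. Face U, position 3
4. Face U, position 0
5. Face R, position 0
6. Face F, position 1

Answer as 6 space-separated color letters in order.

After move 1 (F): F=GGGG U=WWOO R=WRWR D=RRYY L=OYOY
After move 2 (F): F=GGGG U=WWYY R=OROR D=WWYY L=OROR
After move 3 (U): U=YWYW F=ORGG R=BBOR B=ORBB L=GGOR
After move 4 (R'): R=BRBO U=YBYO F=OWGW D=WRYG B=YRWB
After move 5 (U): U=YYOB F=BRGW R=YRBO B=GGWB L=OWOR
After move 6 (R'): R=ROYB U=YWOG F=BYGB D=WRYW B=GGRB
After move 7 (R'): R=OBRY U=YROG F=BWGG D=WYYB B=WGRB
Query 1: R[3] = Y
Query 2: B[3] = B
Query 3: U[3] = G
Query 4: U[0] = Y
Query 5: R[0] = O
Query 6: F[1] = W

Answer: Y B G Y O W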